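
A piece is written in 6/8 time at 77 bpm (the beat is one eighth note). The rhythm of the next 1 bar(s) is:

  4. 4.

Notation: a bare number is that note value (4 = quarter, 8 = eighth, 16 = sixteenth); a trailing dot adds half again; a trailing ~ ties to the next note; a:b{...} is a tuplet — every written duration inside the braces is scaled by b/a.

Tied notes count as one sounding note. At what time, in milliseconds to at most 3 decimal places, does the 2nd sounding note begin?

1. 0.0ms @ 0 + 2337.662ms (3)
2. 2337.662ms @ 3 + 2337.662ms (3)

note 2 onset = 3b = 2337.662ms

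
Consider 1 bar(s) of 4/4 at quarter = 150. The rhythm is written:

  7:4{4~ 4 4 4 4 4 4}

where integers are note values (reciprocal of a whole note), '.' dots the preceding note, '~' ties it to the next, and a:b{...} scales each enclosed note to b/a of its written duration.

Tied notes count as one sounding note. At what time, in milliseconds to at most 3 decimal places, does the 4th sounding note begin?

note 4 onset = 16/7b = 914.286ms

1. 0.0ms @ 0 + 457.143ms (8/7)
2. 457.143ms @ 8/7 + 228.571ms (4/7)
3. 685.714ms @ 12/7 + 228.571ms (4/7)
4. 914.286ms @ 16/7 + 228.571ms (4/7)
5. 1142.857ms @ 20/7 + 228.571ms (4/7)
6. 1371.429ms @ 24/7 + 228.571ms (4/7)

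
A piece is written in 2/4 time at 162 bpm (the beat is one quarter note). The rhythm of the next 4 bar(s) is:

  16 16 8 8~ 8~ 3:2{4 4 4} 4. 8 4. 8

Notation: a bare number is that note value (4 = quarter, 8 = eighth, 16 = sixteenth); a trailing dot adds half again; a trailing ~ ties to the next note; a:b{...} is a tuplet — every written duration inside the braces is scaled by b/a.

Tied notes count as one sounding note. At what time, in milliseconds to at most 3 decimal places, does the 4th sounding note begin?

note 4 onset = 1b = 370.37ms

1. 0.0ms @ 0 + 92.593ms (1/4)
2. 92.593ms @ 1/4 + 92.593ms (1/4)
3. 185.185ms @ 1/2 + 185.185ms (1/2)
4. 370.37ms @ 1 + 617.284ms (5/3)
5. 987.654ms @ 8/3 + 246.914ms (2/3)
6. 1234.568ms @ 10/3 + 246.914ms (2/3)
7. 1481.481ms @ 4 + 555.556ms (3/2)
8. 2037.037ms @ 11/2 + 185.185ms (1/2)
9. 2222.222ms @ 6 + 555.556ms (3/2)
10. 2777.778ms @ 15/2 + 185.185ms (1/2)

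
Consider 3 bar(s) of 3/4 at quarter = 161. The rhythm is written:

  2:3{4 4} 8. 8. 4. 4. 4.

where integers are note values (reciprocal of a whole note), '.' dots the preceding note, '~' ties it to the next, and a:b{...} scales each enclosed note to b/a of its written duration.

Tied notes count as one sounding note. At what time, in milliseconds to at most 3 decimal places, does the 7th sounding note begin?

1. 0.0ms @ 0 + 559.006ms (3/2)
2. 559.006ms @ 3/2 + 559.006ms (3/2)
3. 1118.012ms @ 3 + 279.503ms (3/4)
4. 1397.516ms @ 15/4 + 279.503ms (3/4)
5. 1677.019ms @ 9/2 + 559.006ms (3/2)
6. 2236.025ms @ 6 + 559.006ms (3/2)
7. 2795.031ms @ 15/2 + 559.006ms (3/2)

note 7 onset = 15/2b = 2795.031ms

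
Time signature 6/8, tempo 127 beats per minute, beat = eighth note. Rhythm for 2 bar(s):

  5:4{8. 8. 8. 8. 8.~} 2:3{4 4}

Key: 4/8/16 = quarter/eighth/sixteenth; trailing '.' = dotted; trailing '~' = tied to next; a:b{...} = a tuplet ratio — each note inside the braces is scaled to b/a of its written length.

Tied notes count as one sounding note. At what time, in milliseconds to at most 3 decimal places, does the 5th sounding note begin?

1. 0.0ms @ 0 + 566.929ms (6/5)
2. 566.929ms @ 6/5 + 566.929ms (6/5)
3. 1133.858ms @ 12/5 + 566.929ms (6/5)
4. 1700.787ms @ 18/5 + 566.929ms (6/5)
5. 2267.717ms @ 24/5 + 1984.252ms (21/5)
6. 4251.969ms @ 9 + 1417.323ms (3)

note 5 onset = 24/5b = 2267.717ms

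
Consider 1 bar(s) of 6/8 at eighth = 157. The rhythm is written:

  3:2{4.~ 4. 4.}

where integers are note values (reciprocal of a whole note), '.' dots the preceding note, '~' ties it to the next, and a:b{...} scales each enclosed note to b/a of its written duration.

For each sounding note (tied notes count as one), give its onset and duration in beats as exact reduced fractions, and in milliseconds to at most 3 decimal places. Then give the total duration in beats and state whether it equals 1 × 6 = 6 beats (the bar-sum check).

1) 0.0ms=0b +1528.662ms=4b
2) 1528.662ms=4b +764.331ms=2b
Σ=6b of 6 (157bpm 6/8) — PASS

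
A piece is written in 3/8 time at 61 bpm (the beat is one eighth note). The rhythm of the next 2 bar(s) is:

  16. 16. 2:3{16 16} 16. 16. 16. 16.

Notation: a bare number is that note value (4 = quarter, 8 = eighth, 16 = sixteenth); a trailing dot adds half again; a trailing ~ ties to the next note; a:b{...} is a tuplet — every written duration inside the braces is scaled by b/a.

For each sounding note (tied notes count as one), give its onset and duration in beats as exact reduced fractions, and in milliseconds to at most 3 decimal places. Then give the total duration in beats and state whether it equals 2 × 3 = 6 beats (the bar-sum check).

1) 0.0ms=0b +737.705ms=3/4b
2) 737.705ms=3/4b +737.705ms=3/4b
3) 1475.41ms=3/2b +737.705ms=3/4b
4) 2213.115ms=9/4b +737.705ms=3/4b
5) 2950.82ms=3b +737.705ms=3/4b
6) 3688.525ms=15/4b +737.705ms=3/4b
7) 4426.23ms=9/2b +737.705ms=3/4b
8) 5163.934ms=21/4b +737.705ms=3/4b
Σ=6b of 6 (61bpm 3/8) — PASS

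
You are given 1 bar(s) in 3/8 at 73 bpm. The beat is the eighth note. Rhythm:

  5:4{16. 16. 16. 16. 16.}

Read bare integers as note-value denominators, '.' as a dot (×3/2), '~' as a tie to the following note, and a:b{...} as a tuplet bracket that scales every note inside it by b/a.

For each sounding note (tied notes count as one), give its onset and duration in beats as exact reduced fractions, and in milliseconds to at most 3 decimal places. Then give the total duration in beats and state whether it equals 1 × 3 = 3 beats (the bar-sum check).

1) 0.0ms=0b +493.151ms=3/5b
2) 493.151ms=3/5b +493.151ms=3/5b
3) 986.301ms=6/5b +493.151ms=3/5b
4) 1479.452ms=9/5b +493.151ms=3/5b
5) 1972.603ms=12/5b +493.151ms=3/5b
Σ=3b of 3 (73bpm 3/8) — PASS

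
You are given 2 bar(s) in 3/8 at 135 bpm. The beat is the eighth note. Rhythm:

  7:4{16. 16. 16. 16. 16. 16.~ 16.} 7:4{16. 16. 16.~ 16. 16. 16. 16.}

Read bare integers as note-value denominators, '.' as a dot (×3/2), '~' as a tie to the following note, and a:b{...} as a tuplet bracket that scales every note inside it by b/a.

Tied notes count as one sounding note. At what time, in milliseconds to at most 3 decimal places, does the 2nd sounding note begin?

1. 0.0ms @ 0 + 190.476ms (3/7)
2. 190.476ms @ 3/7 + 190.476ms (3/7)
3. 380.952ms @ 6/7 + 190.476ms (3/7)
4. 571.429ms @ 9/7 + 190.476ms (3/7)
5. 761.905ms @ 12/7 + 190.476ms (3/7)
6. 952.381ms @ 15/7 + 380.952ms (6/7)
7. 1333.333ms @ 3 + 190.476ms (3/7)
8. 1523.81ms @ 24/7 + 190.476ms (3/7)
9. 1714.286ms @ 27/7 + 380.952ms (6/7)
10. 2095.238ms @ 33/7 + 190.476ms (3/7)
11. 2285.714ms @ 36/7 + 190.476ms (3/7)
12. 2476.19ms @ 39/7 + 190.476ms (3/7)

note 2 onset = 3/7b = 190.476ms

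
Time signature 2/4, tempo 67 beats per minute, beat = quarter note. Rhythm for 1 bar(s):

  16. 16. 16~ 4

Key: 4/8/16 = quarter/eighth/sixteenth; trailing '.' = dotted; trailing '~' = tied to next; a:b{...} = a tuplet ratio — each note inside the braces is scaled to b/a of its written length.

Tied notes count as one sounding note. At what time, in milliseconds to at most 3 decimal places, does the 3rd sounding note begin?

1. 0.0ms @ 0 + 335.821ms (3/8)
2. 335.821ms @ 3/8 + 335.821ms (3/8)
3. 671.642ms @ 3/4 + 1119.403ms (5/4)

note 3 onset = 3/4b = 671.642ms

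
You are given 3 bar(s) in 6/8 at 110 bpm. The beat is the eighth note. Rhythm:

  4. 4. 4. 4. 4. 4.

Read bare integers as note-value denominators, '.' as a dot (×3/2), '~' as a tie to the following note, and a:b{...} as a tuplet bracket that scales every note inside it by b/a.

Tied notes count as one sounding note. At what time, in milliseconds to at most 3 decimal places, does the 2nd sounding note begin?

1. 0.0ms @ 0 + 1636.364ms (3)
2. 1636.364ms @ 3 + 1636.364ms (3)
3. 3272.727ms @ 6 + 1636.364ms (3)
4. 4909.091ms @ 9 + 1636.364ms (3)
5. 6545.455ms @ 12 + 1636.364ms (3)
6. 8181.818ms @ 15 + 1636.364ms (3)

note 2 onset = 3b = 1636.364ms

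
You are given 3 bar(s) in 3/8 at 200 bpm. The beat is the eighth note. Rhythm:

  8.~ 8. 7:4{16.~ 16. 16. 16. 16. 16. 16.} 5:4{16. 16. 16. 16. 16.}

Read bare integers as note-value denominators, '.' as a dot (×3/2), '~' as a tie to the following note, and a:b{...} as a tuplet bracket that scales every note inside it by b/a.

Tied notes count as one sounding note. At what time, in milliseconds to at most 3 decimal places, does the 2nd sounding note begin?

note 2 onset = 3b = 900.0ms

1. 0.0ms @ 0 + 900.0ms (3)
2. 900.0ms @ 3 + 257.143ms (6/7)
3. 1157.143ms @ 27/7 + 128.571ms (3/7)
4. 1285.714ms @ 30/7 + 128.571ms (3/7)
5. 1414.286ms @ 33/7 + 128.571ms (3/7)
6. 1542.857ms @ 36/7 + 128.571ms (3/7)
7. 1671.429ms @ 39/7 + 128.571ms (3/7)
8. 1800.0ms @ 6 + 180.0ms (3/5)
9. 1980.0ms @ 33/5 + 180.0ms (3/5)
10. 2160.0ms @ 36/5 + 180.0ms (3/5)
11. 2340.0ms @ 39/5 + 180.0ms (3/5)
12. 2520.0ms @ 42/5 + 180.0ms (3/5)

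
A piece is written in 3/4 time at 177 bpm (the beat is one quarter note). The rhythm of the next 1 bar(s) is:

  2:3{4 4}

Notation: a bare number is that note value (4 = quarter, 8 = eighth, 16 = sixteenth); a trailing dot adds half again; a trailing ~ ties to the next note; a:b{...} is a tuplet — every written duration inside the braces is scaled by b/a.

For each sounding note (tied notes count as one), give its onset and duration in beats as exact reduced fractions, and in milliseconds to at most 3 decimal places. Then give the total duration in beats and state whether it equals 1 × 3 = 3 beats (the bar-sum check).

1) 0.0ms=0b +508.475ms=3/2b
2) 508.475ms=3/2b +508.475ms=3/2b
Σ=3b of 3 (177bpm 3/4) — PASS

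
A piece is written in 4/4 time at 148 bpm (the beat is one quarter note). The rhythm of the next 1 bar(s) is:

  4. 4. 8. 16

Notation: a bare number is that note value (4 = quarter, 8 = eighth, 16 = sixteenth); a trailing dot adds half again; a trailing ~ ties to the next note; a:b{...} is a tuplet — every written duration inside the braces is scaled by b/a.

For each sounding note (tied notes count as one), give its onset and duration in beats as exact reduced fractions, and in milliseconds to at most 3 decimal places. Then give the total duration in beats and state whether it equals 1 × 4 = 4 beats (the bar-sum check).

1) 0.0ms=0b +608.108ms=3/2b
2) 608.108ms=3/2b +608.108ms=3/2b
3) 1216.216ms=3b +304.054ms=3/4b
4) 1520.27ms=15/4b +101.351ms=1/4b
Σ=4b of 4 (148bpm 4/4) — PASS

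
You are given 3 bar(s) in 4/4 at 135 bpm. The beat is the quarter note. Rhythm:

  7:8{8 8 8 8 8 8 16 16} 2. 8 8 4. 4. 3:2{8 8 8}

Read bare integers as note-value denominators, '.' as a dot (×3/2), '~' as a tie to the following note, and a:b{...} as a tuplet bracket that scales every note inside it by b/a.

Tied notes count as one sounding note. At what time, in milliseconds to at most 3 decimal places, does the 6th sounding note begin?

note 6 onset = 20/7b = 1269.841ms

1. 0.0ms @ 0 + 253.968ms (4/7)
2. 253.968ms @ 4/7 + 253.968ms (4/7)
3. 507.937ms @ 8/7 + 253.968ms (4/7)
4. 761.905ms @ 12/7 + 253.968ms (4/7)
5. 1015.873ms @ 16/7 + 253.968ms (4/7)
6. 1269.841ms @ 20/7 + 253.968ms (4/7)
7. 1523.81ms @ 24/7 + 126.984ms (2/7)
8. 1650.794ms @ 26/7 + 126.984ms (2/7)
9. 1777.778ms @ 4 + 1333.333ms (3)
10. 3111.111ms @ 7 + 222.222ms (1/2)
11. 3333.333ms @ 15/2 + 222.222ms (1/2)
12. 3555.556ms @ 8 + 666.667ms (3/2)
13. 4222.222ms @ 19/2 + 666.667ms (3/2)
14. 4888.889ms @ 11 + 148.148ms (1/3)
15. 5037.037ms @ 34/3 + 148.148ms (1/3)
16. 5185.185ms @ 35/3 + 148.148ms (1/3)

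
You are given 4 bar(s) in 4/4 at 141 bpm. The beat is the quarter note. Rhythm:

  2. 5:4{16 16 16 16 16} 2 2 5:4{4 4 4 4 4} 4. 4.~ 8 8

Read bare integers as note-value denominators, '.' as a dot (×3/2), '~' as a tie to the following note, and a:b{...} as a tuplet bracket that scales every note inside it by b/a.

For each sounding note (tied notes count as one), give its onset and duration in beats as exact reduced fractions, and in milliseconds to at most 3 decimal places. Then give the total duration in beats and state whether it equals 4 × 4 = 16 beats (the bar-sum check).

1) 0.0ms=0b +1276.596ms=3b
2) 1276.596ms=3b +85.106ms=1/5b
3) 1361.702ms=16/5b +85.106ms=1/5b
4) 1446.809ms=17/5b +85.106ms=1/5b
5) 1531.915ms=18/5b +85.106ms=1/5b
6) 1617.021ms=19/5b +85.106ms=1/5b
7) 1702.128ms=4b +851.064ms=2b
8) 2553.191ms=6b +851.064ms=2b
9) 3404.255ms=8b +340.426ms=4/5b
10) 3744.681ms=44/5b +340.426ms=4/5b
11) 4085.106ms=48/5b +340.426ms=4/5b
12) 4425.532ms=52/5b +340.426ms=4/5b
13) 4765.957ms=56/5b +340.426ms=4/5b
14) 5106.383ms=12b +638.298ms=3/2b
15) 5744.681ms=27/2b +851.064ms=2b
16) 6595.745ms=31/2b +212.766ms=1/2b
Σ=16b of 16 (141bpm 4/4) — PASS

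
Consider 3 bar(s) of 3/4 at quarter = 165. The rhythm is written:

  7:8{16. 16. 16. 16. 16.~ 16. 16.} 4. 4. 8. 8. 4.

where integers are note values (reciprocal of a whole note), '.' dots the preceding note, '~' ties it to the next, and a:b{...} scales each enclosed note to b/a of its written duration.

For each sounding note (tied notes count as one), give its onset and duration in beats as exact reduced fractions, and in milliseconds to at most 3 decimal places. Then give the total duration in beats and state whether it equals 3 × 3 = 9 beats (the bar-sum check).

1) 0.0ms=0b +155.844ms=3/7b
2) 155.844ms=3/7b +155.844ms=3/7b
3) 311.688ms=6/7b +155.844ms=3/7b
4) 467.532ms=9/7b +155.844ms=3/7b
5) 623.377ms=12/7b +311.688ms=6/7b
6) 935.065ms=18/7b +155.844ms=3/7b
7) 1090.909ms=3b +545.455ms=3/2b
8) 1636.364ms=9/2b +545.455ms=3/2b
9) 2181.818ms=6b +272.727ms=3/4b
10) 2454.545ms=27/4b +272.727ms=3/4b
11) 2727.273ms=15/2b +545.455ms=3/2b
Σ=9b of 9 (165bpm 3/4) — PASS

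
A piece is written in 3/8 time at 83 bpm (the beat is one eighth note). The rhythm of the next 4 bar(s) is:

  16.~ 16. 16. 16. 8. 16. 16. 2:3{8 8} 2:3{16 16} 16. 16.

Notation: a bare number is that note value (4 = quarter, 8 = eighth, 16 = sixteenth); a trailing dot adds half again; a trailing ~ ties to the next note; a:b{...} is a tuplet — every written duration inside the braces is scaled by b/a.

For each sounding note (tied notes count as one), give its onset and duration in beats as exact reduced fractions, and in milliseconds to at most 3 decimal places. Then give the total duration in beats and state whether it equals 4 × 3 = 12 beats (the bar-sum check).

1) 0.0ms=0b +1084.337ms=3/2b
2) 1084.337ms=3/2b +542.169ms=3/4b
3) 1626.506ms=9/4b +542.169ms=3/4b
4) 2168.675ms=3b +1084.337ms=3/2b
5) 3253.012ms=9/2b +542.169ms=3/4b
6) 3795.181ms=21/4b +542.169ms=3/4b
7) 4337.349ms=6b +1084.337ms=3/2b
8) 5421.687ms=15/2b +1084.337ms=3/2b
9) 6506.024ms=9b +542.169ms=3/4b
10) 7048.193ms=39/4b +542.169ms=3/4b
11) 7590.361ms=21/2b +542.169ms=3/4b
12) 8132.53ms=45/4b +542.169ms=3/4b
Σ=12b of 12 (83bpm 3/8) — PASS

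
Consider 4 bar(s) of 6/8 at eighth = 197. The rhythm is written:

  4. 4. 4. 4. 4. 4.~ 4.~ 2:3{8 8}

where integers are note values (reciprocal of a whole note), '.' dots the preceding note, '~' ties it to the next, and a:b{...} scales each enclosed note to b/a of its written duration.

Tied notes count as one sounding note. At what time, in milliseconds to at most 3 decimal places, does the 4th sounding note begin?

1. 0.0ms @ 0 + 913.706ms (3)
2. 913.706ms @ 3 + 913.706ms (3)
3. 1827.411ms @ 6 + 913.706ms (3)
4. 2741.117ms @ 9 + 913.706ms (3)
5. 3654.822ms @ 12 + 913.706ms (3)
6. 4568.528ms @ 15 + 2284.264ms (15/2)
7. 6852.792ms @ 45/2 + 456.853ms (3/2)

note 4 onset = 9b = 2741.117ms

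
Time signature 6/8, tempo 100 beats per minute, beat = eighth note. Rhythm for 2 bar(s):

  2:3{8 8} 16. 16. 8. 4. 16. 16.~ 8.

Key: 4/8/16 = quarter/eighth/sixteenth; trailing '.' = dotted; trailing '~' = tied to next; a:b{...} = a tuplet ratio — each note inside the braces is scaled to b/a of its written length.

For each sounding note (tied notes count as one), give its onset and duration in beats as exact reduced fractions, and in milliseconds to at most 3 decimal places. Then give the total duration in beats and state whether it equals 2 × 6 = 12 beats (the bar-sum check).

1) 0.0ms=0b +900.0ms=3/2b
2) 900.0ms=3/2b +900.0ms=3/2b
3) 1800.0ms=3b +450.0ms=3/4b
4) 2250.0ms=15/4b +450.0ms=3/4b
5) 2700.0ms=9/2b +900.0ms=3/2b
6) 3600.0ms=6b +1800.0ms=3b
7) 5400.0ms=9b +450.0ms=3/4b
8) 5850.0ms=39/4b +1350.0ms=9/4b
Σ=12b of 12 (100bpm 6/8) — PASS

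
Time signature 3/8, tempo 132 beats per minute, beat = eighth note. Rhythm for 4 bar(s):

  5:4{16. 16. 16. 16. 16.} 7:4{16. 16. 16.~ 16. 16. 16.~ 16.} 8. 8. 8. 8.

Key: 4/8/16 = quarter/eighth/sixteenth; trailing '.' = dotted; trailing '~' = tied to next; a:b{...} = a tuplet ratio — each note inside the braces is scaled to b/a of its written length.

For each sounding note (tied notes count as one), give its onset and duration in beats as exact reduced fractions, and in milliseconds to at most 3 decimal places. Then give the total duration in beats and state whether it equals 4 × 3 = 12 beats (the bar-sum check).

1) 0.0ms=0b +272.727ms=3/5b
2) 272.727ms=3/5b +272.727ms=3/5b
3) 545.455ms=6/5b +272.727ms=3/5b
4) 818.182ms=9/5b +272.727ms=3/5b
5) 1090.909ms=12/5b +272.727ms=3/5b
6) 1363.636ms=3b +194.805ms=3/7b
7) 1558.442ms=24/7b +194.805ms=3/7b
8) 1753.247ms=27/7b +389.61ms=6/7b
9) 2142.857ms=33/7b +194.805ms=3/7b
10) 2337.662ms=36/7b +389.61ms=6/7b
11) 2727.273ms=6b +681.818ms=3/2b
12) 3409.091ms=15/2b +681.818ms=3/2b
13) 4090.909ms=9b +681.818ms=3/2b
14) 4772.727ms=21/2b +681.818ms=3/2b
Σ=12b of 12 (132bpm 3/8) — PASS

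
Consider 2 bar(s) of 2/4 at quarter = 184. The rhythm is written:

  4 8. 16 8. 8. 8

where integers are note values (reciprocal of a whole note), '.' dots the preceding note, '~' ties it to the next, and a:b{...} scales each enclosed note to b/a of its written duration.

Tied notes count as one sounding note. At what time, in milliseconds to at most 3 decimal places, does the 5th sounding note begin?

note 5 onset = 11/4b = 896.739ms

1. 0.0ms @ 0 + 326.087ms (1)
2. 326.087ms @ 1 + 244.565ms (3/4)
3. 570.652ms @ 7/4 + 81.522ms (1/4)
4. 652.174ms @ 2 + 244.565ms (3/4)
5. 896.739ms @ 11/4 + 244.565ms (3/4)
6. 1141.304ms @ 7/2 + 163.043ms (1/2)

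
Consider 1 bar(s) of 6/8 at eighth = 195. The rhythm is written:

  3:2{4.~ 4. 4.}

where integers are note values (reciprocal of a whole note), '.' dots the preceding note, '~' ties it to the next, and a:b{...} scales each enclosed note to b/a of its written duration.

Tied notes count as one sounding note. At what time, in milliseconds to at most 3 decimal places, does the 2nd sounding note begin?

note 2 onset = 4b = 1230.769ms

1. 0.0ms @ 0 + 1230.769ms (4)
2. 1230.769ms @ 4 + 615.385ms (2)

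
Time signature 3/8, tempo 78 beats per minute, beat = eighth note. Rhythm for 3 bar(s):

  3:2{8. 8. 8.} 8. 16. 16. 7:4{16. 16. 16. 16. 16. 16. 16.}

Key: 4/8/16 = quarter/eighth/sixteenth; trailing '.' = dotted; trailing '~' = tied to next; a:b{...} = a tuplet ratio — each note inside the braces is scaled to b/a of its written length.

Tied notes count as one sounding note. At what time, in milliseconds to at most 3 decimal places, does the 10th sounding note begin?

note 10 onset = 51/7b = 5604.396ms

1. 0.0ms @ 0 + 769.231ms (1)
2. 769.231ms @ 1 + 769.231ms (1)
3. 1538.462ms @ 2 + 769.231ms (1)
4. 2307.692ms @ 3 + 1153.846ms (3/2)
5. 3461.538ms @ 9/2 + 576.923ms (3/4)
6. 4038.462ms @ 21/4 + 576.923ms (3/4)
7. 4615.385ms @ 6 + 329.67ms (3/7)
8. 4945.055ms @ 45/7 + 329.67ms (3/7)
9. 5274.725ms @ 48/7 + 329.67ms (3/7)
10. 5604.396ms @ 51/7 + 329.67ms (3/7)
11. 5934.066ms @ 54/7 + 329.67ms (3/7)
12. 6263.736ms @ 57/7 + 329.67ms (3/7)
13. 6593.407ms @ 60/7 + 329.67ms (3/7)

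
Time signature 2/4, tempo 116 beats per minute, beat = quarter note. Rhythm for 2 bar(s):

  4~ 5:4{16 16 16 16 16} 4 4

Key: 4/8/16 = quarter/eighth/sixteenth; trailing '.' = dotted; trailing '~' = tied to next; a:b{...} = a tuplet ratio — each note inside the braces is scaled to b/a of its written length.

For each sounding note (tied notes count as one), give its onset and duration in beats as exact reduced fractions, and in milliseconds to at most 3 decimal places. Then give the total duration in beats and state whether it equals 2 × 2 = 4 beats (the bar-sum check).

1) 0.0ms=0b +620.69ms=6/5b
2) 620.69ms=6/5b +103.448ms=1/5b
3) 724.138ms=7/5b +103.448ms=1/5b
4) 827.586ms=8/5b +103.448ms=1/5b
5) 931.034ms=9/5b +103.448ms=1/5b
6) 1034.483ms=2b +517.241ms=1b
7) 1551.724ms=3b +517.241ms=1b
Σ=4b of 4 (116bpm 2/4) — PASS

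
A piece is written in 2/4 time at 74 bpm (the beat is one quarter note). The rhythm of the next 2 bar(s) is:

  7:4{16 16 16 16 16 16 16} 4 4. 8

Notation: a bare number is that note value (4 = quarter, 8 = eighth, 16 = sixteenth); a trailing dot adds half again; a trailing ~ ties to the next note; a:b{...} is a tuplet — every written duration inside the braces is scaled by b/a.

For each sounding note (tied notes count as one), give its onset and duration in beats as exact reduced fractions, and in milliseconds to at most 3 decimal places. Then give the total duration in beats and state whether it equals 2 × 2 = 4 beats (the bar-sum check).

1) 0.0ms=0b +115.83ms=1/7b
2) 115.83ms=1/7b +115.83ms=1/7b
3) 231.66ms=2/7b +115.83ms=1/7b
4) 347.49ms=3/7b +115.83ms=1/7b
5) 463.32ms=4/7b +115.83ms=1/7b
6) 579.151ms=5/7b +115.83ms=1/7b
7) 694.981ms=6/7b +115.83ms=1/7b
8) 810.811ms=1b +810.811ms=1b
9) 1621.622ms=2b +1216.216ms=3/2b
10) 2837.838ms=7/2b +405.405ms=1/2b
Σ=4b of 4 (74bpm 2/4) — PASS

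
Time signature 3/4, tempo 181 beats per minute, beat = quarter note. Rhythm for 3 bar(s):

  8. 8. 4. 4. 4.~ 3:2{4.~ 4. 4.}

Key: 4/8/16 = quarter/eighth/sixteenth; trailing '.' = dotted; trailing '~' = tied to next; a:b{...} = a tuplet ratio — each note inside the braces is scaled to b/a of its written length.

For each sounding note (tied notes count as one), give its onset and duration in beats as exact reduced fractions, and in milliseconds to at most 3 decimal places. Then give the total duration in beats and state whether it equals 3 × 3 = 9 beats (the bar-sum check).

1) 0.0ms=0b +248.619ms=3/4b
2) 248.619ms=3/4b +248.619ms=3/4b
3) 497.238ms=3/2b +497.238ms=3/2b
4) 994.475ms=3b +497.238ms=3/2b
5) 1491.713ms=9/2b +1160.221ms=7/2b
6) 2651.934ms=8b +331.492ms=1b
Σ=9b of 9 (181bpm 3/4) — PASS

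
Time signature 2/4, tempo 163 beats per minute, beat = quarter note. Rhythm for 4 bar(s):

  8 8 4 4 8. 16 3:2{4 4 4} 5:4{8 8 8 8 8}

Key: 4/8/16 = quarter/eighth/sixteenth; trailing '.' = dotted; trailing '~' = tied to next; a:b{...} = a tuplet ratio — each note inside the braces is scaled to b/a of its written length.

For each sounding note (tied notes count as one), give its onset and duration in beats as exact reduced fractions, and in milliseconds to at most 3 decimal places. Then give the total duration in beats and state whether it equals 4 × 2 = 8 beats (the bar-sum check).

1) 0.0ms=0b +184.049ms=1/2b
2) 184.049ms=1/2b +184.049ms=1/2b
3) 368.098ms=1b +368.098ms=1b
4) 736.196ms=2b +368.098ms=1b
5) 1104.294ms=3b +276.074ms=3/4b
6) 1380.368ms=15/4b +92.025ms=1/4b
7) 1472.393ms=4b +245.399ms=2/3b
8) 1717.791ms=14/3b +245.399ms=2/3b
9) 1963.19ms=16/3b +245.399ms=2/3b
10) 2208.589ms=6b +147.239ms=2/5b
11) 2355.828ms=32/5b +147.239ms=2/5b
12) 2503.067ms=34/5b +147.239ms=2/5b
13) 2650.307ms=36/5b +147.239ms=2/5b
14) 2797.546ms=38/5b +147.239ms=2/5b
Σ=8b of 8 (163bpm 2/4) — PASS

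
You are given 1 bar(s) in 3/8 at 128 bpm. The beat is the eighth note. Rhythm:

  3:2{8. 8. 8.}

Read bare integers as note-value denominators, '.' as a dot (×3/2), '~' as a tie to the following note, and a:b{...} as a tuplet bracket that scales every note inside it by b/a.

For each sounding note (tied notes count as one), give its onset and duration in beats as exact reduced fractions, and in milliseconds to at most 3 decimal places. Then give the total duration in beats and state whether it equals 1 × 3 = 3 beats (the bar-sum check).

1) 0.0ms=0b +468.75ms=1b
2) 468.75ms=1b +468.75ms=1b
3) 937.5ms=2b +468.75ms=1b
Σ=3b of 3 (128bpm 3/8) — PASS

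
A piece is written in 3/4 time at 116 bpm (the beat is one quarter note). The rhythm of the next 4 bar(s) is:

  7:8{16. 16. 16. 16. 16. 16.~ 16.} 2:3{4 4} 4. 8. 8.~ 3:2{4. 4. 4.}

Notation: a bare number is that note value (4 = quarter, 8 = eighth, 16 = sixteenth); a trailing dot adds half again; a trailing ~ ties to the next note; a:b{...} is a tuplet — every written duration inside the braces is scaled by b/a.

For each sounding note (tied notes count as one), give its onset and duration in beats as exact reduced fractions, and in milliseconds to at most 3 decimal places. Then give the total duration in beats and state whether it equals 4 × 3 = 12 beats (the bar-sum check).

1) 0.0ms=0b +221.675ms=3/7b
2) 221.675ms=3/7b +221.675ms=3/7b
3) 443.35ms=6/7b +221.675ms=3/7b
4) 665.025ms=9/7b +221.675ms=3/7b
5) 886.7ms=12/7b +221.675ms=3/7b
6) 1108.374ms=15/7b +443.35ms=6/7b
7) 1551.724ms=3b +775.862ms=3/2b
8) 2327.586ms=9/2b +775.862ms=3/2b
9) 3103.448ms=6b +775.862ms=3/2b
10) 3879.31ms=15/2b +387.931ms=3/4b
11) 4267.241ms=33/4b +905.172ms=7/4b
12) 5172.414ms=10b +517.241ms=1b
13) 5689.655ms=11b +517.241ms=1b
Σ=12b of 12 (116bpm 3/4) — PASS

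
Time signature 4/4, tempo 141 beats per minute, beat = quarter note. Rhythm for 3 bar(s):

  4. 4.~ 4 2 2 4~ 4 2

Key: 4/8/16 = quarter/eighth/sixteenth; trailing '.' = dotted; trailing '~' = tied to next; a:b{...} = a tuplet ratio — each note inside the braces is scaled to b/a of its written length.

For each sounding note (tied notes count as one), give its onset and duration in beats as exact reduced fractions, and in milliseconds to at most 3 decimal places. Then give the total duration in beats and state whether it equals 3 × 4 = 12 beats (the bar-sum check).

1) 0.0ms=0b +638.298ms=3/2b
2) 638.298ms=3/2b +1063.83ms=5/2b
3) 1702.128ms=4b +851.064ms=2b
4) 2553.191ms=6b +851.064ms=2b
5) 3404.255ms=8b +851.064ms=2b
6) 4255.319ms=10b +851.064ms=2b
Σ=12b of 12 (141bpm 4/4) — PASS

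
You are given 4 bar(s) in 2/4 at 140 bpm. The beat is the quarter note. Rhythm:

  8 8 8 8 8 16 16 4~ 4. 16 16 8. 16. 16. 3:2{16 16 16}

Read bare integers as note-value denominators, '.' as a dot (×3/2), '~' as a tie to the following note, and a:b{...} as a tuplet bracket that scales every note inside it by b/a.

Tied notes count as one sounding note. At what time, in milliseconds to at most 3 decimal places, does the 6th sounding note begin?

1. 0.0ms @ 0 + 214.286ms (1/2)
2. 214.286ms @ 1/2 + 214.286ms (1/2)
3. 428.571ms @ 1 + 214.286ms (1/2)
4. 642.857ms @ 3/2 + 214.286ms (1/2)
5. 857.143ms @ 2 + 214.286ms (1/2)
6. 1071.429ms @ 5/2 + 107.143ms (1/4)
7. 1178.571ms @ 11/4 + 107.143ms (1/4)
8. 1285.714ms @ 3 + 1071.429ms (5/2)
9. 2357.143ms @ 11/2 + 107.143ms (1/4)
10. 2464.286ms @ 23/4 + 107.143ms (1/4)
11. 2571.429ms @ 6 + 321.429ms (3/4)
12. 2892.857ms @ 27/4 + 160.714ms (3/8)
13. 3053.571ms @ 57/8 + 160.714ms (3/8)
14. 3214.286ms @ 15/2 + 71.429ms (1/6)
15. 3285.714ms @ 23/3 + 71.429ms (1/6)
16. 3357.143ms @ 47/6 + 71.429ms (1/6)

note 6 onset = 5/2b = 1071.429ms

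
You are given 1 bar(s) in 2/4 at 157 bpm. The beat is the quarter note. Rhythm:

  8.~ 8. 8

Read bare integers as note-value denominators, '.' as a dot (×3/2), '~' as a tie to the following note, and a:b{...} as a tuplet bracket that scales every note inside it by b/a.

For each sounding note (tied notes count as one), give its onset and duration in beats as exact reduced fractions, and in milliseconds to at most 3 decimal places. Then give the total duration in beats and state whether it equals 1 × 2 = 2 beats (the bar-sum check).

1) 0.0ms=0b +573.248ms=3/2b
2) 573.248ms=3/2b +191.083ms=1/2b
Σ=2b of 2 (157bpm 2/4) — PASS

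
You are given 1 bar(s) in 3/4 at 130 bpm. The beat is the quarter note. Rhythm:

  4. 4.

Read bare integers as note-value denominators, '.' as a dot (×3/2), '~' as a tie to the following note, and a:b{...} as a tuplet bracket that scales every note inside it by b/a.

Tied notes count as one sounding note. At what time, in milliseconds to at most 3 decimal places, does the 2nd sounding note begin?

note 2 onset = 3/2b = 692.308ms

1. 0.0ms @ 0 + 692.308ms (3/2)
2. 692.308ms @ 3/2 + 692.308ms (3/2)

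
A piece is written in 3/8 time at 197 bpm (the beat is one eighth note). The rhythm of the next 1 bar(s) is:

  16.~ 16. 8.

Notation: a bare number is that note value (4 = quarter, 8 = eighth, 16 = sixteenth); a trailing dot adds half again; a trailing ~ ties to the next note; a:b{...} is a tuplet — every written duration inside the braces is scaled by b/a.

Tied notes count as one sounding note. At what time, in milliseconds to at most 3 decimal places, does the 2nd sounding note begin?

note 2 onset = 3/2b = 456.853ms

1. 0.0ms @ 0 + 456.853ms (3/2)
2. 456.853ms @ 3/2 + 456.853ms (3/2)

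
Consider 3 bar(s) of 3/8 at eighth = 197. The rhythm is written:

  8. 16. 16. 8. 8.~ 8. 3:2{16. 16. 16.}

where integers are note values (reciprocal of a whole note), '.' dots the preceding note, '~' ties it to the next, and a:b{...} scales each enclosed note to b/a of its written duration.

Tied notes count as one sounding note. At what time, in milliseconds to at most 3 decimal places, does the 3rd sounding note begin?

1. 0.0ms @ 0 + 456.853ms (3/2)
2. 456.853ms @ 3/2 + 228.426ms (3/4)
3. 685.279ms @ 9/4 + 228.426ms (3/4)
4. 913.706ms @ 3 + 456.853ms (3/2)
5. 1370.558ms @ 9/2 + 913.706ms (3)
6. 2284.264ms @ 15/2 + 152.284ms (1/2)
7. 2436.548ms @ 8 + 152.284ms (1/2)
8. 2588.832ms @ 17/2 + 152.284ms (1/2)

note 3 onset = 9/4b = 685.279ms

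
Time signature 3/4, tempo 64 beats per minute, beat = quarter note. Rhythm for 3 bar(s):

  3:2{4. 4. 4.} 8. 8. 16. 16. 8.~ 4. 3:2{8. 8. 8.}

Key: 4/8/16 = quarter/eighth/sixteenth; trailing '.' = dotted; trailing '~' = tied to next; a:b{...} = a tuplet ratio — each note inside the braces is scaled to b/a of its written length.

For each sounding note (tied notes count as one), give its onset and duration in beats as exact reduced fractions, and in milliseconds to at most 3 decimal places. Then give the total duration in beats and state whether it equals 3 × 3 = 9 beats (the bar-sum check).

1) 0.0ms=0b +937.5ms=1b
2) 937.5ms=1b +937.5ms=1b
3) 1875.0ms=2b +937.5ms=1b
4) 2812.5ms=3b +703.125ms=3/4b
5) 3515.625ms=15/4b +703.125ms=3/4b
6) 4218.75ms=9/2b +351.562ms=3/8b
7) 4570.312ms=39/8b +351.562ms=3/8b
8) 4921.875ms=21/4b +2109.375ms=9/4b
9) 7031.25ms=15/2b +468.75ms=1/2b
10) 7500.0ms=8b +468.75ms=1/2b
11) 7968.75ms=17/2b +468.75ms=1/2b
Σ=9b of 9 (64bpm 3/4) — PASS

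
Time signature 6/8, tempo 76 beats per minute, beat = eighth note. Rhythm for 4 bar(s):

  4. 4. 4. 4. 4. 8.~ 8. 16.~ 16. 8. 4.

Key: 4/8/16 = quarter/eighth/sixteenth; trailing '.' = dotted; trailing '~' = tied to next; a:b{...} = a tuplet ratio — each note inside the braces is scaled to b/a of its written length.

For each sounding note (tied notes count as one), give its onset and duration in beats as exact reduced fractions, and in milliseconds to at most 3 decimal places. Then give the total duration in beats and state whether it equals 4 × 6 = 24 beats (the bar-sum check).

1) 0.0ms=0b +2368.421ms=3b
2) 2368.421ms=3b +2368.421ms=3b
3) 4736.842ms=6b +2368.421ms=3b
4) 7105.263ms=9b +2368.421ms=3b
5) 9473.684ms=12b +2368.421ms=3b
6) 11842.105ms=15b +2368.421ms=3b
7) 14210.526ms=18b +1184.211ms=3/2b
8) 15394.737ms=39/2b +1184.211ms=3/2b
9) 16578.947ms=21b +2368.421ms=3b
Σ=24b of 24 (76bpm 6/8) — PASS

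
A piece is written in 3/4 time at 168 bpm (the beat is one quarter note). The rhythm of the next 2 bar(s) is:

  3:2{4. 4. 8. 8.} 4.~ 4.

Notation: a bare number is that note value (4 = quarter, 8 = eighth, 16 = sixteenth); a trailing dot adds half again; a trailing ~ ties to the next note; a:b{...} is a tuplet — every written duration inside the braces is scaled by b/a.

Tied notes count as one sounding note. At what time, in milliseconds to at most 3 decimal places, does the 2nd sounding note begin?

1. 0.0ms @ 0 + 357.143ms (1)
2. 357.143ms @ 1 + 357.143ms (1)
3. 714.286ms @ 2 + 178.571ms (1/2)
4. 892.857ms @ 5/2 + 178.571ms (1/2)
5. 1071.429ms @ 3 + 1071.429ms (3)

note 2 onset = 1b = 357.143ms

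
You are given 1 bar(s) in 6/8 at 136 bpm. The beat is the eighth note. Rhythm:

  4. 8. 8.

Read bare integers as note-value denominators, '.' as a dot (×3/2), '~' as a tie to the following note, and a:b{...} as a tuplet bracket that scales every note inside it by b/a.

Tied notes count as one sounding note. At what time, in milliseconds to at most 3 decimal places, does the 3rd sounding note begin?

note 3 onset = 9/2b = 1985.294ms

1. 0.0ms @ 0 + 1323.529ms (3)
2. 1323.529ms @ 3 + 661.765ms (3/2)
3. 1985.294ms @ 9/2 + 661.765ms (3/2)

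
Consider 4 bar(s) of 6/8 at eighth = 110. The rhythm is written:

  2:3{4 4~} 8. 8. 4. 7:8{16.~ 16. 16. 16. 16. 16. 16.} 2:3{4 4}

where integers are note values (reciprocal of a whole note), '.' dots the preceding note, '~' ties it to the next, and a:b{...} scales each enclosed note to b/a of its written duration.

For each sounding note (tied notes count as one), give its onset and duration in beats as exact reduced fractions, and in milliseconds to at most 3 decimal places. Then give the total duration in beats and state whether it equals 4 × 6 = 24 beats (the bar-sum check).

1) 0.0ms=0b +1636.364ms=3b
2) 1636.364ms=3b +2454.545ms=9/2b
3) 4090.909ms=15/2b +818.182ms=3/2b
4) 4909.091ms=9b +1636.364ms=3b
5) 6545.455ms=12b +935.065ms=12/7b
6) 7480.519ms=96/7b +467.532ms=6/7b
7) 7948.052ms=102/7b +467.532ms=6/7b
8) 8415.584ms=108/7b +467.532ms=6/7b
9) 8883.117ms=114/7b +467.532ms=6/7b
10) 9350.649ms=120/7b +467.532ms=6/7b
11) 9818.182ms=18b +1636.364ms=3b
12) 11454.545ms=21b +1636.364ms=3b
Σ=24b of 24 (110bpm 6/8) — PASS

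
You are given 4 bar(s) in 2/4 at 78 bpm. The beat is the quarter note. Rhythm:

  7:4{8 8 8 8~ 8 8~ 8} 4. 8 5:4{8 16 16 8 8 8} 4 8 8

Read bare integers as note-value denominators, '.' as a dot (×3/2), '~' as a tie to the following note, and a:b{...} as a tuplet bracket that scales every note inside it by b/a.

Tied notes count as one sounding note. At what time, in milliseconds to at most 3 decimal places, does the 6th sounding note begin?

1. 0.0ms @ 0 + 219.78ms (2/7)
2. 219.78ms @ 2/7 + 219.78ms (2/7)
3. 439.56ms @ 4/7 + 219.78ms (2/7)
4. 659.341ms @ 6/7 + 439.56ms (4/7)
5. 1098.901ms @ 10/7 + 439.56ms (4/7)
6. 1538.462ms @ 2 + 1153.846ms (3/2)
7. 2692.308ms @ 7/2 + 384.615ms (1/2)
8. 3076.923ms @ 4 + 307.692ms (2/5)
9. 3384.615ms @ 22/5 + 153.846ms (1/5)
10. 3538.462ms @ 23/5 + 153.846ms (1/5)
11. 3692.308ms @ 24/5 + 307.692ms (2/5)
12. 4000.0ms @ 26/5 + 307.692ms (2/5)
13. 4307.692ms @ 28/5 + 307.692ms (2/5)
14. 4615.385ms @ 6 + 769.231ms (1)
15. 5384.615ms @ 7 + 384.615ms (1/2)
16. 5769.231ms @ 15/2 + 384.615ms (1/2)

note 6 onset = 2b = 1538.462ms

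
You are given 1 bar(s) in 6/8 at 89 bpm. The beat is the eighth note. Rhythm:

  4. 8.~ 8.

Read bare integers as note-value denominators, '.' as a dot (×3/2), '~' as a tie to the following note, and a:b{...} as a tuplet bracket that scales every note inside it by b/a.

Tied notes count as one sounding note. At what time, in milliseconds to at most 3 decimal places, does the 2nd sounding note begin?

1. 0.0ms @ 0 + 2022.472ms (3)
2. 2022.472ms @ 3 + 2022.472ms (3)

note 2 onset = 3b = 2022.472ms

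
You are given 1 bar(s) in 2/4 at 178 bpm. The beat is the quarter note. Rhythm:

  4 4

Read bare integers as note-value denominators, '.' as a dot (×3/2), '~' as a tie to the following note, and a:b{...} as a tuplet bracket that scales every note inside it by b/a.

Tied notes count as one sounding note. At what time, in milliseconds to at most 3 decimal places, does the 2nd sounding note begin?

note 2 onset = 1b = 337.079ms

1. 0.0ms @ 0 + 337.079ms (1)
2. 337.079ms @ 1 + 337.079ms (1)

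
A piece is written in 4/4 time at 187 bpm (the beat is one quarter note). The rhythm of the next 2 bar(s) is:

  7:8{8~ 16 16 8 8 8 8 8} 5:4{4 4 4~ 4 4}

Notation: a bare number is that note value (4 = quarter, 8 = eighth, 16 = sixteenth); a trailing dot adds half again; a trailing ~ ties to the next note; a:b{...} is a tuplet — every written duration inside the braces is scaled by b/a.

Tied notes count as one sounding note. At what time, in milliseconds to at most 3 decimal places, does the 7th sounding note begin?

1. 0.0ms @ 0 + 275.019ms (6/7)
2. 275.019ms @ 6/7 + 91.673ms (2/7)
3. 366.692ms @ 8/7 + 183.346ms (4/7)
4. 550.038ms @ 12/7 + 183.346ms (4/7)
5. 733.384ms @ 16/7 + 183.346ms (4/7)
6. 916.73ms @ 20/7 + 183.346ms (4/7)
7. 1100.076ms @ 24/7 + 183.346ms (4/7)
8. 1283.422ms @ 4 + 256.684ms (4/5)
9. 1540.107ms @ 24/5 + 256.684ms (4/5)
10. 1796.791ms @ 28/5 + 513.369ms (8/5)
11. 2310.16ms @ 36/5 + 256.684ms (4/5)

note 7 onset = 24/7b = 1100.076ms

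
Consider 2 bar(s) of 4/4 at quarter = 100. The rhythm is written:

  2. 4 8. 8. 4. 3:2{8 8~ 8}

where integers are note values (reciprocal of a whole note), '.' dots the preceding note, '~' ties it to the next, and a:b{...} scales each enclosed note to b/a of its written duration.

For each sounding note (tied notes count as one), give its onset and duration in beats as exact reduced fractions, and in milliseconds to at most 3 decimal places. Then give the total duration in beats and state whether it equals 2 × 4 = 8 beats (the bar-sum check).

1) 0.0ms=0b +1800.0ms=3b
2) 1800.0ms=3b +600.0ms=1b
3) 2400.0ms=4b +450.0ms=3/4b
4) 2850.0ms=19/4b +450.0ms=3/4b
5) 3300.0ms=11/2b +900.0ms=3/2b
6) 4200.0ms=7b +200.0ms=1/3b
7) 4400.0ms=22/3b +400.0ms=2/3b
Σ=8b of 8 (100bpm 4/4) — PASS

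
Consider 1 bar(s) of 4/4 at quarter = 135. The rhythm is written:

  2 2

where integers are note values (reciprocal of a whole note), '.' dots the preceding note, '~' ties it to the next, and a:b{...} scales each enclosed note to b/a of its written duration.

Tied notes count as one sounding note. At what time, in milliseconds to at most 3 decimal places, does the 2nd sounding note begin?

1. 0.0ms @ 0 + 888.889ms (2)
2. 888.889ms @ 2 + 888.889ms (2)

note 2 onset = 2b = 888.889ms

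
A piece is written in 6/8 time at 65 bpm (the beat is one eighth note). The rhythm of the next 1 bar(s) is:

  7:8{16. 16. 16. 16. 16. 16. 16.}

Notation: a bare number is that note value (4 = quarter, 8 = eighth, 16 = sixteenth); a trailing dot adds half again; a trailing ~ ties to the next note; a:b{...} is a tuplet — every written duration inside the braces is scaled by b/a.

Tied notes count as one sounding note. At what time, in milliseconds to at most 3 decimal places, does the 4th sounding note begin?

note 4 onset = 18/7b = 2373.626ms

1. 0.0ms @ 0 + 791.209ms (6/7)
2. 791.209ms @ 6/7 + 791.209ms (6/7)
3. 1582.418ms @ 12/7 + 791.209ms (6/7)
4. 2373.626ms @ 18/7 + 791.209ms (6/7)
5. 3164.835ms @ 24/7 + 791.209ms (6/7)
6. 3956.044ms @ 30/7 + 791.209ms (6/7)
7. 4747.253ms @ 36/7 + 791.209ms (6/7)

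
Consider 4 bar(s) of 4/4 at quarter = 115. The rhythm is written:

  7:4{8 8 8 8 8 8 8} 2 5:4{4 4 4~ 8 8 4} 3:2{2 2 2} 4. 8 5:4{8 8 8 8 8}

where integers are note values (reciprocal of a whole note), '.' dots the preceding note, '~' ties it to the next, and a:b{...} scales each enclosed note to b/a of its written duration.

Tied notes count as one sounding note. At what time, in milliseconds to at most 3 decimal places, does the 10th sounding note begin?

1. 0.0ms @ 0 + 149.068ms (2/7)
2. 149.068ms @ 2/7 + 149.068ms (2/7)
3. 298.137ms @ 4/7 + 149.068ms (2/7)
4. 447.205ms @ 6/7 + 149.068ms (2/7)
5. 596.273ms @ 8/7 + 149.068ms (2/7)
6. 745.342ms @ 10/7 + 149.068ms (2/7)
7. 894.41ms @ 12/7 + 149.068ms (2/7)
8. 1043.478ms @ 2 + 1043.478ms (2)
9. 2086.957ms @ 4 + 417.391ms (4/5)
10. 2504.348ms @ 24/5 + 417.391ms (4/5)
11. 2921.739ms @ 28/5 + 626.087ms (6/5)
12. 3547.826ms @ 34/5 + 208.696ms (2/5)
13. 3756.522ms @ 36/5 + 417.391ms (4/5)
14. 4173.913ms @ 8 + 695.652ms (4/3)
15. 4869.565ms @ 28/3 + 695.652ms (4/3)
16. 5565.217ms @ 32/3 + 695.652ms (4/3)
17. 6260.87ms @ 12 + 782.609ms (3/2)
18. 7043.478ms @ 27/2 + 260.87ms (1/2)
19. 7304.348ms @ 14 + 208.696ms (2/5)
20. 7513.043ms @ 72/5 + 208.696ms (2/5)
21. 7721.739ms @ 74/5 + 208.696ms (2/5)
22. 7930.435ms @ 76/5 + 208.696ms (2/5)
23. 8139.13ms @ 78/5 + 208.696ms (2/5)

note 10 onset = 24/5b = 2504.348ms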